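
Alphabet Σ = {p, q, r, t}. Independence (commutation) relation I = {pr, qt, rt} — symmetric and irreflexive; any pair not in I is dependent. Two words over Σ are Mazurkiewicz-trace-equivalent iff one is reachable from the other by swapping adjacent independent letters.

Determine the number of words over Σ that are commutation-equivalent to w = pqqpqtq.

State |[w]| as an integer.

0(p) covers ∅
1(q) covers 0:p
2(q) covers 1:q
3(p) covers 2:q
4(q) covers 3:p
5(t) covers 3:p
6(q) covers 4:q
floor of heap: 0:p
completions by unplaced set U, small U first (add the entries for U minus each lowest piece of U):
  |U|=1: {5}:1  {6}:1
  |U|=2: {4,6}:1  {5,6}:2
  |U|=3: {4,5,6}:3
  |U|=4: {3,4,5,6}:3
  |U|=5: {2,3,4,5,6}:3
  start at 0(p): 3

3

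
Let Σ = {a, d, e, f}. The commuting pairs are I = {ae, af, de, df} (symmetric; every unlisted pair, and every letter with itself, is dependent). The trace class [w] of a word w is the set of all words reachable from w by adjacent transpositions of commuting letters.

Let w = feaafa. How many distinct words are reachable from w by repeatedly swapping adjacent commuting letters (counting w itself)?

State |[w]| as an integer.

20

drop 0:f onto floor
drop 1:e onto {0:f}
drop 2:a onto floor
drop 3:a onto {2:a}
drop 4:f onto {1:e}
drop 5:a onto {3:a}
ground layer = {0:f, 2:a}
drop-orders for the pieces not yet dropped (sum over which currently-grounded one goes next):
  1 to go: {4} 1  {5} 1
  2 to go: {1,4} 1  {3,5} 1  {4,5} 2
  3 to go: {0,1,4} 1  {1,4,5} 3  {2,3,5} 1  {3,4,5} 3
  4 to go: {0,1,4,5} 4  {1,3,4,5} 6  {2,3,4,5} 4
  if 0:f drops first: 10 orders
  if 2:a drops first: 10 orders
heap linearizations: 20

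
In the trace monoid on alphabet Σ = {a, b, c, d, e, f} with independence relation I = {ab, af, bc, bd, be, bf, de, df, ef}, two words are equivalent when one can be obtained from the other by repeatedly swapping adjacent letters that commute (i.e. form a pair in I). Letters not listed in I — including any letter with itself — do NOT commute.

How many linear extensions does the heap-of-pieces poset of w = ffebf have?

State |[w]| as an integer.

20

#0=f has no predecessor
#1=f depends on [0:f]
#2=e has no predecessor
#3=b has no predecessor
#4=f depends on [1:f]
sources: [0:f, 2:e, 3:b]
N(rest) = Σ N(rest − s) over sources s of rest; N(one piece) = 1:
  size 1 → [2]=1  [3]=1  [4]=1
  size 2 → [1,4]=1  [2,3]=2  [2,4]=2  [3,4]=2
  size 3 → [0,1,4]=1  [1,2,4]=3  [1,3,4]=3  [2,3,4]=6
  first=0(f) contributes 12
  first=2(e) contributes 4
  first=3(b) contributes 4
|[w]| = 20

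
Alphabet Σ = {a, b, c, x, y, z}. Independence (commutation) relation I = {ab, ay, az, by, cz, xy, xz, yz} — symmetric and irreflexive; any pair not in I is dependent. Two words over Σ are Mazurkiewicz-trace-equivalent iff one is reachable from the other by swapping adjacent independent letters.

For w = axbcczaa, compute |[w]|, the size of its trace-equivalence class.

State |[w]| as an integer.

0(a) covers ∅
1(x) covers 0:a
2(b) covers 1:x
3(c) covers 2:b
4(c) covers 3:c
5(z) covers 2:b
6(a) covers 4:c
7(a) covers 6:a
floor of heap: 0:a
completions by unplaced set U, small U first (add the entries for U minus each lowest piece of U):
  |U|=1: {5}:1  {7}:1
  |U|=2: {5,7}:2  {6,7}:1
  |U|=3: {4,6,7}:1  {5,6,7}:3
  |U|=4: {3,4,6,7}:1  {4,5,6,7}:4
  |U|=5: {3,4,5,6,7}:5
  |U|=6: {2,3,4,5,6,7}:5
  start at 0(a): 5

5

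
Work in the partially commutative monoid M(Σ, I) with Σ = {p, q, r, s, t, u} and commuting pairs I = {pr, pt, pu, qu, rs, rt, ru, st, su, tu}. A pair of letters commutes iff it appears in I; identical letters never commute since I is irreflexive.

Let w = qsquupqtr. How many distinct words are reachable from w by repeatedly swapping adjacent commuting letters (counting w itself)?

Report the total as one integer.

72

#0=q has no predecessor
#1=s depends on [0:q]
#2=q depends on [1:s]
#3=u has no predecessor
#4=u depends on [3:u]
#5=p depends on [2:q]
#6=q depends on [5:p]
#7=t depends on [6:q]
#8=r depends on [6:q]
sources: [0:q, 3:u]
N(rest) = Σ N(rest − s) over sources s of rest; N(one piece) = 1:
  size 1 → [4]=1  [7]=1  [8]=1
  size 2 → [3,4]=1  [4,7]=2  [4,8]=2  [7,8]=2
  size 3 → [3,4,7]=3  [3,4,8]=3  [4,7,8]=6  [6,7,8]=2
  size 4 → [3,4,7,8]=12  [4,6,7,8]=8  [5,6,7,8]=2
  size 5 → [2,5,6,7,8]=2  [3,4,6,7,8]=20  [4,5,6,7,8]=10
  size 6 → [1,2,5,6,7,8]=2  [2,4,5,6,7,8]=12  [3,4,5,6,7,8]=30
  size 7 → [0,1,2,5,6,7,8]=2  [1,2,4,5,6,7,8]=14  [2,3,4,5,6,7,8]=42
  first=0(q) contributes 56
  first=3(u) contributes 16
|[w]| = 72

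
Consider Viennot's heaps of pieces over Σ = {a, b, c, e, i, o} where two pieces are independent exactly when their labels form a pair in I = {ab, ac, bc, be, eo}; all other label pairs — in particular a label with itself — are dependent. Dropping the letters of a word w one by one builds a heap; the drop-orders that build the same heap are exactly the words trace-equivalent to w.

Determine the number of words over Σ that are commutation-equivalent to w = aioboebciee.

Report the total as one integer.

#0=a has no predecessor
#1=i depends on [0:a]
#2=o depends on [1:i]
#3=b depends on [2:o]
#4=o depends on [3:b]
#5=e depends on [1:i]
#6=b depends on [4:o]
#7=c depends on [4:o, 5:e]
#8=i depends on [6:b, 7:c]
#9=e depends on [8:i]
#10=e depends on [9:e]
sources: [0:a]
N(rest) = Σ N(rest − s) over sources s of rest; N(one piece) = 1:
  size 1 → [10]=1
  size 2 → [9,10]=1
  size 3 → [8,9,10]=1
  size 4 → [6,8,9,10]=1  [7,8,9,10]=1
  size 5 → [5,7,8,9,10]=1  [6,7,8,9,10]=2
  size 6 → [4,6,7,8,9,10]=2  [5,6,7,8,9,10]=3
  size 7 → [3,4,6,7,8,9,10]=2  [4,5,6,7,8,9,10]=5
  size 8 → [2,3,4,6,7,8,9,10]=2  [3,4,5,6,7,8,9,10]=7
  size 9 → [2,3,4,5,6,7,8,9,10]=9
  first=0(a) contributes 9

9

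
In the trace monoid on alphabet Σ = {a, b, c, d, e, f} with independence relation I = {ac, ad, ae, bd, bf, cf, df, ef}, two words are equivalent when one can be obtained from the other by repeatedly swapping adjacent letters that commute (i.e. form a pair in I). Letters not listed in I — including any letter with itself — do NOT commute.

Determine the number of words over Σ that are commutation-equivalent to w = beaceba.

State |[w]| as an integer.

piece 0:b — minimal
piece 1:e rests on {0:b}
piece 2:a rests on {0:b}
piece 3:c rests on {1:e}
piece 4:e rests on {3:c}
piece 5:b rests on {2:a, 4:e}
piece 6:a rests on {5:b}
minimal pieces: {0:b}
ways to finish when only these pieces remain (= sum over removing one remaining piece with nothing left below it):
  1 left: {6}→1
  2 left: {5,6}→1
  3 left: {2,5,6}→1  {4,5,6}→1
  4 left: {2,4,5,6}→2  {3,4,5,6}→1
  5 left: {1,3,4,5,6}→1  {2,3,4,5,6}→3
  placing 0:b first → 4 extensions

4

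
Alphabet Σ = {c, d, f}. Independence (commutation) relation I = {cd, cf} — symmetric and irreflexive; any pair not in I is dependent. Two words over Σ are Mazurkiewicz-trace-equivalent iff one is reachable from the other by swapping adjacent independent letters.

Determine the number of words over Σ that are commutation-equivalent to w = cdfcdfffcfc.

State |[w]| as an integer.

#0=c has no predecessor
#1=d has no predecessor
#2=f depends on [1:d]
#3=c depends on [0:c]
#4=d depends on [2:f]
#5=f depends on [4:d]
#6=f depends on [5:f]
#7=f depends on [6:f]
#8=c depends on [3:c]
#9=f depends on [7:f]
#10=c depends on [8:c]
sources: [0:c, 1:d]
N(rest) = Σ N(rest − s) over sources s of rest; N(one piece) = 1:
  size 1 → [9]=1  [10]=1
  size 2 → [7,9]=1  [8,10]=1  [9,10]=2
  size 3 → [3,8,10]=1  [6,7,9]=1  [7,9,10]=3  [8,9,10]=3
  size 4 → [0,3,8,10]=1  [3,8,9,10]=4  [5,6,7,9]=1  [6,7,9,10]=4  [7,8,9,10]=6
  size 5 → [0,3,8,9,10]=5  [3,7,8,9,10]=10  [4,5,6,7,9]=1  [5,6,7,9,10]=5  [6,7,8,9,10]=10
  size 6 → [0,3,7,8,9,10]=15  [2,4,5,6,7,9]=1  [3,6,7,8,9,10]=20  [4,5,6,7,9,10]=6  [5,6,7,8,9,10]=15
  size 7 → [0,3,6,7,8,9,10]=35  [1,2,4,5,6,7,9]=1  [2,4,5,6,7,9,10]=7  [3,5,6,7,8,9,10]=35  [4,5,6,7,8,9,10]=21
  size 8 → [0,3,5,6,7,8,9,10]=70  [1,2,4,5,6,7,9,10]=8  [2,4,5,6,7,8,9,10]=28  [3,4,5,6,7,8,9,10]=56
  size 9 → [0,3,4,5,6,7,8,9,10]=126  [1,2,4,5,6,7,8,9,10]=36  [2,3,4,5,6,7,8,9,10]=84
  first=0(c) contributes 120
  first=1(d) contributes 210
|[w]| = 330

330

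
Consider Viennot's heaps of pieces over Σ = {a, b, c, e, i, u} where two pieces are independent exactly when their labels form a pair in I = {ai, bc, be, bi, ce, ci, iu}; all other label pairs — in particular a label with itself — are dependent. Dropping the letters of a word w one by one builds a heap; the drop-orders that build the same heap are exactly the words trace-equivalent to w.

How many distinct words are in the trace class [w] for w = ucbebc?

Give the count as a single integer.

30

#0=u has no predecessor
#1=c depends on [0:u]
#2=b depends on [0:u]
#3=e depends on [0:u]
#4=b depends on [2:b]
#5=c depends on [1:c]
sources: [0:u]
N(rest) = Σ N(rest − s) over sources s of rest; N(one piece) = 1:
  size 1 → [3]=1  [4]=1  [5]=1
  size 2 → [1,5]=1  [2,4]=1  [3,4]=2  [3,5]=2  [4,5]=2
  size 3 → [1,3,5]=3  [1,4,5]=3  [2,3,4]=3  [2,4,5]=3  [3,4,5]=6
  size 4 → [1,2,4,5]=6  [1,3,4,5]=12  [2,3,4,5]=12
  first=0(u) contributes 30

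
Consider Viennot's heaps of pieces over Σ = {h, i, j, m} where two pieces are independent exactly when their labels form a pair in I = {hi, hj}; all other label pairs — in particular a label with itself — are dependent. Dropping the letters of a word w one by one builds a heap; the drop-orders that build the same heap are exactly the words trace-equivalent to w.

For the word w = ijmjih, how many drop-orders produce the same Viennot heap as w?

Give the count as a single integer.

3

#0=i has no predecessor
#1=j depends on [0:i]
#2=m depends on [1:j]
#3=j depends on [2:m]
#4=i depends on [3:j]
#5=h depends on [2:m]
sources: [0:i]
N(rest) = Σ N(rest − s) over sources s of rest; N(one piece) = 1:
  size 1 → [4]=1  [5]=1
  size 2 → [3,4]=1  [4,5]=2
  size 3 → [3,4,5]=3
  size 4 → [2,3,4,5]=3
  first=0(i) contributes 3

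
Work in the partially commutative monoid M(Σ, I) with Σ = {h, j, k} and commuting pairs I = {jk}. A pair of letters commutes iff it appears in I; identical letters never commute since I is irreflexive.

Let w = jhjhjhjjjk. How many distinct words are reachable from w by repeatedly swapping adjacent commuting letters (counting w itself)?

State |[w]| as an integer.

drop 0:j onto floor
drop 1:h onto {0:j}
drop 2:j onto {1:h}
drop 3:h onto {2:j}
drop 4:j onto {3:h}
drop 5:h onto {4:j}
drop 6:j onto {5:h}
drop 7:j onto {6:j}
drop 8:j onto {7:j}
drop 9:k onto {5:h}
ground layer = {0:j}
drop-orders for the pieces not yet dropped (sum over which currently-grounded one goes next):
  1 to go: {8} 1  {9} 1
  2 to go: {7,8} 1  {8,9} 2
  3 to go: {6,7,8} 1  {7,8,9} 3
  4 to go: {6,7,8,9} 4
  5 to go: {5,6,7,8,9} 4
  6 to go: {4,5,6,7,8,9} 4
  7 to go: {3,4,5,6,7,8,9} 4
  8 to go: {2,3,4,5,6,7,8,9} 4
  if 0:j drops first: 4 orders

4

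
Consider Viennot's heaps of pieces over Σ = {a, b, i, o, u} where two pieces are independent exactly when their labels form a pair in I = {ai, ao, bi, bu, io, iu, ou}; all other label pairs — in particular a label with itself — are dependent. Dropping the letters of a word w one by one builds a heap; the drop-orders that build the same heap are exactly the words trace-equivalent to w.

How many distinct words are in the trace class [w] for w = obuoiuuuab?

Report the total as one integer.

500

0(o) covers ∅
1(b) covers 0:o
2(u) covers ∅
3(o) covers 1:b
4(i) covers ∅
5(u) covers 2:u
6(u) covers 5:u
7(u) covers 6:u
8(a) covers 1:b, 7:u
9(b) covers 3:o, 8:a
floor of heap: 0:o, 2:u, 4:i
completions by unplaced set U, small U first (add the entries for U minus each lowest piece of U):
  |U|=1: {4}:1  {9}:1
  |U|=2: {3,9}:1  {4,9}:2  {8,9}:1
  |U|=3: {3,4,9}:3  {3,8,9}:2  {4,8,9}:3  {7,8,9}:1
  |U|=4: {1,3,8,9}:2  {3,4,8,9}:8  {3,7,8,9}:3  {4,7,8,9}:4  {6,7,8,9}:1
  |U|=5: {0,1,3,8,9}:2  {1,3,4,8,9}:10  {1,3,7,8,9}:5  {3,4,7,8,9}:15  {3,6,7,8,9}:4  {4,6,7,8,9}:5  {5,6,7,8,9}:1
  |U|=6: {0,1,3,4,8,9}:12  {0,1,3,7,8,9}:7  {1,3,4,7,8,9}:30  {1,3,6,7,8,9}:9  {2,5,6,7,8,9}:1  {3,4,6,7,8,9}:24  {3,5,6,7,8,9}:5  {4,5,6,7,8,9}:6
  |U|=7: {0,1,3,4,7,8,9}:49  {0,1,3,6,7,8,9}:16  {1,3,4,6,7,8,9}:63  {1,3,5,6,7,8,9}:14  {2,3,5,6,7,8,9}:6  {2,4,5,6,7,8,9}:7  {3,4,5,6,7,8,9}:35
  |U|=8: {0,1,3,4,6,7,8,9}:128  {0,1,3,5,6,7,8,9}:30  {1,2,3,5,6,7,8,9}:20  {1,3,4,5,6,7,8,9}:112  {2,3,4,5,6,7,8,9}:48
  start at 0(o): 180
  start at 2(u): 270
  start at 4(i): 50
sum over floor = 500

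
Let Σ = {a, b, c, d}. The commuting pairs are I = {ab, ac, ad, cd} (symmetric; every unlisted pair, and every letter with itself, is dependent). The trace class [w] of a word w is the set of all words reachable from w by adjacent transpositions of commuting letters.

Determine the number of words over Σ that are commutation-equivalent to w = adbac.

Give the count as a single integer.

10

#0=a has no predecessor
#1=d has no predecessor
#2=b depends on [1:d]
#3=a depends on [0:a]
#4=c depends on [2:b]
sources: [0:a, 1:d]
N(rest) = Σ N(rest − s) over sources s of rest; N(one piece) = 1:
  size 1 → [3]=1  [4]=1
  size 2 → [0,3]=1  [2,4]=1  [3,4]=2
  size 3 → [0,3,4]=3  [1,2,4]=1  [2,3,4]=3
  first=0(a) contributes 4
  first=1(d) contributes 6
|[w]| = 10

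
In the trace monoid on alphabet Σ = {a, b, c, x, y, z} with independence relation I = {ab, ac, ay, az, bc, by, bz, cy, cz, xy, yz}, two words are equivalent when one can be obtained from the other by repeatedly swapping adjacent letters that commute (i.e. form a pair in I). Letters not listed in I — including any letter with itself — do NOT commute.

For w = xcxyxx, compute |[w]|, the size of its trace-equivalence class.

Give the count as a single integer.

6

piece 0:x — minimal
piece 1:c rests on {0:x}
piece 2:x rests on {1:c}
piece 3:y — minimal
piece 4:x rests on {2:x}
piece 5:x rests on {4:x}
minimal pieces: {0:x, 3:y}
ways to finish when only these pieces remain (= sum over removing one remaining piece with nothing left below it):
  1 left: {3}→1  {5}→1
  2 left: {3,5}→2  {4,5}→1
  3 left: {2,4,5}→1  {3,4,5}→3
  4 left: {1,2,4,5}→1  {2,3,4,5}→4
  placing 0:x first → 5 extensions
  placing 3:y first → 1 extensions
total linear extensions = 6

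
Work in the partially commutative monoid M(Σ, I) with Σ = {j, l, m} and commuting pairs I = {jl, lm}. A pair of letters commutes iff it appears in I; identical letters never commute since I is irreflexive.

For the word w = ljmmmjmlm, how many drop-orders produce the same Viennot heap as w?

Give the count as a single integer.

#0=l has no predecessor
#1=j has no predecessor
#2=m depends on [1:j]
#3=m depends on [2:m]
#4=m depends on [3:m]
#5=j depends on [4:m]
#6=m depends on [5:j]
#7=l depends on [0:l]
#8=m depends on [6:m]
sources: [0:l, 1:j]
N(rest) = Σ N(rest − s) over sources s of rest; N(one piece) = 1:
  size 1 → [7]=1  [8]=1
  size 2 → [0,7]=1  [6,8]=1  [7,8]=2
  size 3 → [0,7,8]=3  [5,6,8]=1  [6,7,8]=3
  size 4 → [0,6,7,8]=6  [4,5,6,8]=1  [5,6,7,8]=4
  size 5 → [0,5,6,7,8]=10  [3,4,5,6,8]=1  [4,5,6,7,8]=5
  size 6 → [0,4,5,6,7,8]=15  [2,3,4,5,6,8]=1  [3,4,5,6,7,8]=6
  size 7 → [0,3,4,5,6,7,8]=21  [1,2,3,4,5,6,8]=1  [2,3,4,5,6,7,8]=7
  first=0(l) contributes 8
  first=1(j) contributes 28
|[w]| = 36

36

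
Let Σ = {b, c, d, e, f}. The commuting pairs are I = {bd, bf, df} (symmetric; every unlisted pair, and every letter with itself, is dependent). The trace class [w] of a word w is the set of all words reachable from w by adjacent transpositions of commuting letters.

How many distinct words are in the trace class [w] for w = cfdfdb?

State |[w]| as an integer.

30

piece 0:c — minimal
piece 1:f rests on {0:c}
piece 2:d rests on {0:c}
piece 3:f rests on {1:f}
piece 4:d rests on {2:d}
piece 5:b rests on {0:c}
minimal pieces: {0:c}
ways to finish when only these pieces remain (= sum over removing one remaining piece with nothing left below it):
  1 left: {3}→1  {4}→1  {5}→1
  2 left: {1,3}→1  {2,4}→1  {3,4}→2  {3,5}→2  {4,5}→2
  3 left: {1,3,4}→3  {1,3,5}→3  {2,3,4}→3  {2,4,5}→3  {3,4,5}→6
  4 left: {1,2,3,4}→6  {1,3,4,5}→12  {2,3,4,5}→12
  placing 0:c first → 30 extensions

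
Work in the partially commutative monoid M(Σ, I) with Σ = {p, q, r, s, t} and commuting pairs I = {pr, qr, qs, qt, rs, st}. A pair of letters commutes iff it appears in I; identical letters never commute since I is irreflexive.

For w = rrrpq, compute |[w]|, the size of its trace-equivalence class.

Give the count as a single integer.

piece 0:r — minimal
piece 1:r rests on {0:r}
piece 2:r rests on {1:r}
piece 3:p — minimal
piece 4:q rests on {3:p}
minimal pieces: {0:r, 3:p}
ways to finish when only these pieces remain (= sum over removing one remaining piece with nothing left below it):
  1 left: {2}→1  {4}→1
  2 left: {1,2}→1  {2,4}→2  {3,4}→1
  3 left: {0,1,2}→1  {1,2,4}→3  {2,3,4}→3
  placing 0:r first → 6 extensions
  placing 3:p first → 4 extensions
total linear extensions = 10

10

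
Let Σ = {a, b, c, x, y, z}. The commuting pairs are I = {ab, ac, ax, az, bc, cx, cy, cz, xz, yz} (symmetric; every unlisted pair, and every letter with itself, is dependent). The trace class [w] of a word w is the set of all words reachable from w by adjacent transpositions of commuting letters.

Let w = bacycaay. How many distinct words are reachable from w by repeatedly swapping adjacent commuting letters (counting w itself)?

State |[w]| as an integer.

#0=b has no predecessor
#1=a has no predecessor
#2=c has no predecessor
#3=y depends on [0:b, 1:a]
#4=c depends on [2:c]
#5=a depends on [3:y]
#6=a depends on [5:a]
#7=y depends on [6:a]
sources: [0:b, 1:a, 2:c]
N(rest) = Σ N(rest − s) over sources s of rest; N(one piece) = 1:
  size 1 → [4]=1  [7]=1
  size 2 → [2,4]=1  [4,7]=2  [6,7]=1
  size 3 → [2,4,7]=3  [4,6,7]=3  [5,6,7]=1
  size 4 → [2,4,6,7]=6  [3,5,6,7]=1  [4,5,6,7]=4
  size 5 → [0,3,5,6,7]=1  [1,3,5,6,7]=1  [2,4,5,6,7]=10  [3,4,5,6,7]=5
  size 6 → [0,1,3,5,6,7]=2  [0,3,4,5,6,7]=6  [1,3,4,5,6,7]=6  [2,3,4,5,6,7]=15
  first=0(b) contributes 21
  first=1(a) contributes 21
  first=2(c) contributes 14
|[w]| = 56

56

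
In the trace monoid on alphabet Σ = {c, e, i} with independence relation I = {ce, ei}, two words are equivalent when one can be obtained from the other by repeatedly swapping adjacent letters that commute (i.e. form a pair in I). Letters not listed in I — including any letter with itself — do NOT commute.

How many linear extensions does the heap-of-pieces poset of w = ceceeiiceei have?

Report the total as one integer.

462

0(c) covers ∅
1(e) covers ∅
2(c) covers 0:c
3(e) covers 1:e
4(e) covers 3:e
5(i) covers 2:c
6(i) covers 5:i
7(c) covers 6:i
8(e) covers 4:e
9(e) covers 8:e
10(i) covers 7:c
floor of heap: 0:c, 1:e
completions by unplaced set U, small U first (add the entries for U minus each lowest piece of U):
  |U|=1: {9}:1  {10}:1
  |U|=2: {7,10}:1  {8,9}:1  {9,10}:2
  |U|=3: {4,8,9}:1  {6,7,10}:1  {7,9,10}:3  {8,9,10}:3
  |U|=4: {3,4,8,9}:1  {4,8,9,10}:4  {5,6,7,10}:1  {6,7,9,10}:4  {7,8,9,10}:6
  |U|=5: {1,3,4,8,9}:1  {2,5,6,7,10}:1  {3,4,8,9,10}:5  {4,7,8,9,10}:10  {5,6,7,9,10}:5  {6,7,8,9,10}:10
  |U|=6: {0,2,5,6,7,10}:1  {1,3,4,8,9,10}:6  {2,5,6,7,9,10}:6  {3,4,7,8,9,10}:15  {4,6,7,8,9,10}:20  {5,6,7,8,9,10}:15
  |U|=7: {0,2,5,6,7,9,10}:7  {1,3,4,7,8,9,10}:21  {2,5,6,7,8,9,10}:21  {3,4,6,7,8,9,10}:35  {4,5,6,7,8,9,10}:35
  |U|=8: {0,2,5,6,7,8,9,10}:28  {1,3,4,6,7,8,9,10}:56  {2,4,5,6,7,8,9,10}:56  {3,4,5,6,7,8,9,10}:70
  |U|=9: {0,2,4,5,6,7,8,9,10}:84  {1,3,4,5,6,7,8,9,10}:126  {2,3,4,5,6,7,8,9,10}:126
  start at 0(c): 252
  start at 1(e): 210
sum over floor = 462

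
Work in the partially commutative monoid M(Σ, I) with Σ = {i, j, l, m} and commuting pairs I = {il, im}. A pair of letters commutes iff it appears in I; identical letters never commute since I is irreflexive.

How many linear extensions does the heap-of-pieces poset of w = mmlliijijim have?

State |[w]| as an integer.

30

#0=m has no predecessor
#1=m depends on [0:m]
#2=l depends on [1:m]
#3=l depends on [2:l]
#4=i has no predecessor
#5=i depends on [4:i]
#6=j depends on [3:l, 5:i]
#7=i depends on [6:j]
#8=j depends on [7:i]
#9=i depends on [8:j]
#10=m depends on [8:j]
sources: [0:m, 4:i]
N(rest) = Σ N(rest − s) over sources s of rest; N(one piece) = 1:
  size 1 → [9]=1  [10]=1
  size 2 → [9,10]=2
  size 3 → [8,9,10]=2
  size 4 → [7,8,9,10]=2
  size 5 → [6,7,8,9,10]=2
  size 6 → [3,6,7,8,9,10]=2  [5,6,7,8,9,10]=2
  size 7 → [2,3,6,7,8,9,10]=2  [3,5,6,7,8,9,10]=4  [4,5,6,7,8,9,10]=2
  size 8 → [1,2,3,6,7,8,9,10]=2  [2,3,5,6,7,8,9,10]=6  [3,4,5,6,7,8,9,10]=6
  size 9 → [0,1,2,3,6,7,8,9,10]=2  [1,2,3,5,6,7,8,9,10]=8  [2,3,4,5,6,7,8,9,10]=12
  first=0(m) contributes 20
  first=4(i) contributes 10
|[w]| = 30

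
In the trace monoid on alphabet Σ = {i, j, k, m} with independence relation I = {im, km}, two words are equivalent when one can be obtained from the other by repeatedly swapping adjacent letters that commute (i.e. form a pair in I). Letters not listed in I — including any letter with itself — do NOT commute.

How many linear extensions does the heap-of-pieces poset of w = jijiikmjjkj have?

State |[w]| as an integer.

drop 0:j onto floor
drop 1:i onto {0:j}
drop 2:j onto {1:i}
drop 3:i onto {2:j}
drop 4:i onto {3:i}
drop 5:k onto {4:i}
drop 6:m onto {2:j}
drop 7:j onto {5:k, 6:m}
drop 8:j onto {7:j}
drop 9:k onto {8:j}
drop 10:j onto {9:k}
ground layer = {0:j}
drop-orders for the pieces not yet dropped (sum over which currently-grounded one goes next):
  1 to go: {10} 1
  2 to go: {9,10} 1
  3 to go: {8,9,10} 1
  4 to go: {7,8,9,10} 1
  5 to go: {5,7,8,9,10} 1  {6,7,8,9,10} 1
  6 to go: {4,5,7,8,9,10} 1  {5,6,7,8,9,10} 2
  7 to go: {3,4,5,7,8,9,10} 1  {4,5,6,7,8,9,10} 3
  8 to go: {3,4,5,6,7,8,9,10} 4
  9 to go: {2,3,4,5,6,7,8,9,10} 4
  if 0:j drops first: 4 orders

4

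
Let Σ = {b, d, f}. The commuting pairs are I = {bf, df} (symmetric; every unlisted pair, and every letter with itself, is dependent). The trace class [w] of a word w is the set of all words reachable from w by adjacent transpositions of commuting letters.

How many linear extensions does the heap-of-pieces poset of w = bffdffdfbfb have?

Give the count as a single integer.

462

0(b) covers ∅
1(f) covers ∅
2(f) covers 1:f
3(d) covers 0:b
4(f) covers 2:f
5(f) covers 4:f
6(d) covers 3:d
7(f) covers 5:f
8(b) covers 6:d
9(f) covers 7:f
10(b) covers 8:b
floor of heap: 0:b, 1:f
completions by unplaced set U, small U first (add the entries for U minus each lowest piece of U):
  |U|=1: {9}:1  {10}:1
  |U|=2: {7,9}:1  {8,10}:1  {9,10}:2
  |U|=3: {5,7,9}:1  {6,8,10}:1  {7,9,10}:3  {8,9,10}:3
  |U|=4: {3,6,8,10}:1  {4,5,7,9}:1  {5,7,9,10}:4  {6,8,9,10}:4  {7,8,9,10}:6
  |U|=5: {0,3,6,8,10}:1  {2,4,5,7,9}:1  {3,6,8,9,10}:5  {4,5,7,9,10}:5  {5,7,8,9,10}:10  {6,7,8,9,10}:10
  |U|=6: {0,3,6,8,9,10}:6  {1,2,4,5,7,9}:1  {2,4,5,7,9,10}:6  {3,6,7,8,9,10}:15  {4,5,7,8,9,10}:15  {5,6,7,8,9,10}:20
  |U|=7: {0,3,6,7,8,9,10}:21  {1,2,4,5,7,9,10}:7  {2,4,5,7,8,9,10}:21  {3,5,6,7,8,9,10}:35  {4,5,6,7,8,9,10}:35
  |U|=8: {0,3,5,6,7,8,9,10}:56  {1,2,4,5,7,8,9,10}:28  {2,4,5,6,7,8,9,10}:56  {3,4,5,6,7,8,9,10}:70
  |U|=9: {0,3,4,5,6,7,8,9,10}:126  {1,2,4,5,6,7,8,9,10}:84  {2,3,4,5,6,7,8,9,10}:126
  start at 0(b): 210
  start at 1(f): 252
sum over floor = 462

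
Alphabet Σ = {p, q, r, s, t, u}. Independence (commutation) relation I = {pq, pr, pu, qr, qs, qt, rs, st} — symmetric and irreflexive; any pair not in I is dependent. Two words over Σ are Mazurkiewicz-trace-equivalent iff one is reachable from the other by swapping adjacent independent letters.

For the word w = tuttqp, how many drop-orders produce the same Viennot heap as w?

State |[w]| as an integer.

drop 0:t onto floor
drop 1:u onto {0:t}
drop 2:t onto {1:u}
drop 3:t onto {2:t}
drop 4:q onto {1:u}
drop 5:p onto {3:t}
ground layer = {0:t}
drop-orders for the pieces not yet dropped (sum over which currently-grounded one goes next):
  1 to go: {4} 1  {5} 1
  2 to go: {3,5} 1  {4,5} 2
  3 to go: {2,3,5} 1  {3,4,5} 3
  4 to go: {2,3,4,5} 4
  if 0:t drops first: 4 orders

4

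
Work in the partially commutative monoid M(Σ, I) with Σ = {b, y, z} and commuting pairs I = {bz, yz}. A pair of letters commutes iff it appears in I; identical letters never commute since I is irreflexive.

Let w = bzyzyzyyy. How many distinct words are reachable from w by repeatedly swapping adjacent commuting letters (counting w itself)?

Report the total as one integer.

84

drop 0:b onto floor
drop 1:z onto floor
drop 2:y onto {0:b}
drop 3:z onto {1:z}
drop 4:y onto {2:y}
drop 5:z onto {3:z}
drop 6:y onto {4:y}
drop 7:y onto {6:y}
drop 8:y onto {7:y}
ground layer = {0:b, 1:z}
drop-orders for the pieces not yet dropped (sum over which currently-grounded one goes next):
  1 to go: {5} 1  {8} 1
  2 to go: {3,5} 1  {5,8} 2  {7,8} 1
  3 to go: {1,3,5} 1  {3,5,8} 3  {5,7,8} 3  {6,7,8} 1
  4 to go: {1,3,5,8} 4  {3,5,7,8} 6  {4,6,7,8} 1  {5,6,7,8} 4
  5 to go: {1,3,5,7,8} 10  {2,4,6,7,8} 1  {3,5,6,7,8} 10  {4,5,6,7,8} 5
  6 to go: {0,2,4,6,7,8} 1  {1,3,5,6,7,8} 20  {2,4,5,6,7,8} 6  {3,4,5,6,7,8} 15
  7 to go: {0,2,4,5,6,7,8} 7  {1,3,4,5,6,7,8} 35  {2,3,4,5,6,7,8} 21
  if 0:b drops first: 56 orders
  if 1:z drops first: 28 orders
heap linearizations: 84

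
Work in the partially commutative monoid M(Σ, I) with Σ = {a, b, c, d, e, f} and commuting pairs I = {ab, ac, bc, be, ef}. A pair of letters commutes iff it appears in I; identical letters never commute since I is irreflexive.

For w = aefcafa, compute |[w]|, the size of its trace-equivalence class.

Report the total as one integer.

0(a) covers ∅
1(e) covers 0:a
2(f) covers 0:a
3(c) covers 1:e, 2:f
4(a) covers 1:e, 2:f
5(f) covers 3:c, 4:a
6(a) covers 5:f
floor of heap: 0:a
completions by unplaced set U, small U first (add the entries for U minus each lowest piece of U):
  |U|=1: {6}:1
  |U|=2: {5,6}:1
  |U|=3: {3,5,6}:1  {4,5,6}:1
  |U|=4: {3,4,5,6}:2
  |U|=5: {1,3,4,5,6}:2  {2,3,4,5,6}:2
  start at 0(a): 4

4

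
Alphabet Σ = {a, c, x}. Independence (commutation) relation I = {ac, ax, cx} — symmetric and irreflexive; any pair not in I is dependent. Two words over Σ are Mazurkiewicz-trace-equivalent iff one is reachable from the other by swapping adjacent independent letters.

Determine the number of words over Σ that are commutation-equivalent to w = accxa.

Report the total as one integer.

30

drop 0:a onto floor
drop 1:c onto floor
drop 2:c onto {1:c}
drop 3:x onto floor
drop 4:a onto {0:a}
ground layer = {0:a, 1:c, 3:x}
drop-orders for the pieces not yet dropped (sum over which currently-grounded one goes next):
  1 to go: {2} 1  {3} 1  {4} 1
  2 to go: {0,4} 1  {1,2} 1  {2,3} 2  {2,4} 2  {3,4} 2
  3 to go: {0,2,4} 3  {0,3,4} 3  {1,2,3} 3  {1,2,4} 3  {2,3,4} 6
  if 0:a drops first: 12 orders
  if 1:c drops first: 12 orders
  if 3:x drops first: 6 orders
heap linearizations: 30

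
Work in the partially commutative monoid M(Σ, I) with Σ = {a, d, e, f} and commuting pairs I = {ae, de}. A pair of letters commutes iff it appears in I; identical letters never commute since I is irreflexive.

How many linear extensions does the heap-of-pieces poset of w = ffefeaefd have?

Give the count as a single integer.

3

0(f) covers ∅
1(f) covers 0:f
2(e) covers 1:f
3(f) covers 2:e
4(e) covers 3:f
5(a) covers 3:f
6(e) covers 4:e
7(f) covers 5:a, 6:e
8(d) covers 7:f
floor of heap: 0:f
completions by unplaced set U, small U first (add the entries for U minus each lowest piece of U):
  |U|=1: {8}:1
  |U|=2: {7,8}:1
  |U|=3: {5,7,8}:1  {6,7,8}:1
  |U|=4: {4,6,7,8}:1  {5,6,7,8}:2
  |U|=5: {4,5,6,7,8}:3
  |U|=6: {3,4,5,6,7,8}:3
  |U|=7: {2,3,4,5,6,7,8}:3
  start at 0(f): 3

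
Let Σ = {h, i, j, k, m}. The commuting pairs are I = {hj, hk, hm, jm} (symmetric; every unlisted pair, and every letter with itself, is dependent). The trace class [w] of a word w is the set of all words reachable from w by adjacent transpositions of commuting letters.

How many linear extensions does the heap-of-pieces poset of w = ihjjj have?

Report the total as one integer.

4

#0=i has no predecessor
#1=h depends on [0:i]
#2=j depends on [0:i]
#3=j depends on [2:j]
#4=j depends on [3:j]
sources: [0:i]
N(rest) = Σ N(rest − s) over sources s of rest; N(one piece) = 1:
  size 1 → [1]=1  [4]=1
  size 2 → [1,4]=2  [3,4]=1
  size 3 → [1,3,4]=3  [2,3,4]=1
  first=0(i) contributes 4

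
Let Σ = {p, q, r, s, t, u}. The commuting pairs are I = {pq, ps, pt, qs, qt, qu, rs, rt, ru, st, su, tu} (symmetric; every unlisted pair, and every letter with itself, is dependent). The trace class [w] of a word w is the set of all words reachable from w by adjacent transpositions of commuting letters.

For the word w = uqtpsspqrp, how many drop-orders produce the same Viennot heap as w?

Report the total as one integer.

3600

drop 0:u onto floor
drop 1:q onto floor
drop 2:t onto floor
drop 3:p onto {0:u}
drop 4:s onto floor
drop 5:s onto {4:s}
drop 6:p onto {3:p}
drop 7:q onto {1:q}
drop 8:r onto {6:p, 7:q}
drop 9:p onto {8:r}
ground layer = {0:u, 1:q, 2:t, 4:s}
drop-orders for the pieces not yet dropped (sum over which currently-grounded one goes next):
  1 to go: {2} 1  {5} 1  {9} 1
  2 to go: {2,5} 2  {2,9} 2  {4,5} 1  {5,9} 2  {8,9} 1
  3 to go: {2,4,5} 3  {2,5,9} 6  {2,8,9} 3  {4,5,9} 3  {5,8,9} 3  {6,8,9} 1  {7,8,9} 1
  4 to go: {1,7,8,9} 1  {2,4,5,9} 12  {2,5,8,9} 12  {2,6,8,9} 4  {2,7,8,9} 4  {3,6,8,9} 1  {4,5,8,9} 6  {5,6,8,9} 4  {5,7,8,9} 4  {6,7,8,9} 2
  5 to go: {0,3,6,8,9} 1  {1,2,7,8,9} 5  {1,5,7,8,9} 5  {1,6,7,8,9} 3  {2,3,6,8,9} 5  {2,4,5,8,9} 30  {2,5,6,8,9} 20  {2,5,7,8,9} 20  {2,6,7,8,9} 10  {3,5,6,8,9} 5  {3,6,7,8,9} 3  {4,5,6,8,9} 10  {4,5,7,8,9} 10  {5,6,7,8,9} 10
  6 to go: {0,2,3,6,8,9} 6  {0,3,5,6,8,9} 6  {0,3,6,7,8,9} 4  {1,2,5,7,8,9} 30  {1,2,6,7,8,9} 18  {1,3,6,7,8,9} 6  {1,4,5,7,8,9} 15  {1,5,6,7,8,9} 18  {2,3,5,6,8,9} 30  {2,3,6,7,8,9} 18  {2,4,5,6,8,9} 60  {2,4,5,7,8,9} 60  {2,5,6,7,8,9} 60  {3,4,5,6,8,9} 15  {3,5,6,7,8,9} 18  {4,5,6,7,8,9} 30
  7 to go: {0,1,3,6,7,8,9} 10  {0,2,3,5,6,8,9} 42  {0,2,3,6,7,8,9} 28  {0,3,4,5,6,8,9} 21  {0,3,5,6,7,8,9} 28  {1,2,3,6,7,8,9} 42  {1,2,4,5,7,8,9} 105  {1,2,5,6,7,8,9} 126  {1,3,5,6,7,8,9} 42  {1,4,5,6,7,8,9} 63  {2,3,4,5,6,8,9} 105  {2,3,5,6,7,8,9} 126  {2,4,5,6,7,8,9} 210  {3,4,5,6,7,8,9} 63
  8 to go: {0,1,2,3,6,7,8,9} 80  {0,1,3,5,6,7,8,9} 80  {0,2,3,4,5,6,8,9} 168  {0,2,3,5,6,7,8,9} 224  {0,3,4,5,6,7,8,9} 112  {1,2,3,5,6,7,8,9} 336  {1,2,4,5,6,7,8,9} 504  {1,3,4,5,6,7,8,9} 168  {2,3,4,5,6,7,8,9} 504
  if 0:u drops first: 1512 orders
  if 1:q drops first: 1008 orders
  if 2:t drops first: 360 orders
  if 4:s drops first: 720 orders
heap linearizations: 3600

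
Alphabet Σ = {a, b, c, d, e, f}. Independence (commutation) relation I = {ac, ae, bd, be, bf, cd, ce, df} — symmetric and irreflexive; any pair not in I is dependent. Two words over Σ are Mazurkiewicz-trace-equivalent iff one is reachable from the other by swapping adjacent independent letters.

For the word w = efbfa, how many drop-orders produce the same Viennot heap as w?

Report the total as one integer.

4

#0=e has no predecessor
#1=f depends on [0:e]
#2=b has no predecessor
#3=f depends on [1:f]
#4=a depends on [2:b, 3:f]
sources: [0:e, 2:b]
N(rest) = Σ N(rest − s) over sources s of rest; N(one piece) = 1:
  size 1 → [4]=1
  size 2 → [2,4]=1  [3,4]=1
  size 3 → [1,3,4]=1  [2,3,4]=2
  first=0(e) contributes 3
  first=2(b) contributes 1
|[w]| = 4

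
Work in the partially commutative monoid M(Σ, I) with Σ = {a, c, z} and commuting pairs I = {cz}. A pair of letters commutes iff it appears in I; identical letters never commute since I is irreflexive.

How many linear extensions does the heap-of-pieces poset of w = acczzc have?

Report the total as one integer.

10

0(a) covers ∅
1(c) covers 0:a
2(c) covers 1:c
3(z) covers 0:a
4(z) covers 3:z
5(c) covers 2:c
floor of heap: 0:a
completions by unplaced set U, small U first (add the entries for U minus each lowest piece of U):
  |U|=1: {4}:1  {5}:1
  |U|=2: {2,5}:1  {3,4}:1  {4,5}:2
  |U|=3: {1,2,5}:1  {2,4,5}:3  {3,4,5}:3
  |U|=4: {1,2,4,5}:4  {2,3,4,5}:6
  start at 0(a): 10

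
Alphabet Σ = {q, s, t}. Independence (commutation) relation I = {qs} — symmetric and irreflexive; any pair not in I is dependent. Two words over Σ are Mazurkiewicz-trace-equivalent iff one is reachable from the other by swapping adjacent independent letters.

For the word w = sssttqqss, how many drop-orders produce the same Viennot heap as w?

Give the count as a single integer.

6

0(s) covers ∅
1(s) covers 0:s
2(s) covers 1:s
3(t) covers 2:s
4(t) covers 3:t
5(q) covers 4:t
6(q) covers 5:q
7(s) covers 4:t
8(s) covers 7:s
floor of heap: 0:s
completions by unplaced set U, small U first (add the entries for U minus each lowest piece of U):
  |U|=1: {6}:1  {8}:1
  |U|=2: {5,6}:1  {6,8}:2  {7,8}:1
  |U|=3: {5,6,8}:3  {6,7,8}:3
  |U|=4: {5,6,7,8}:6
  |U|=5: {4,5,6,7,8}:6
  |U|=6: {3,4,5,6,7,8}:6
  |U|=7: {2,3,4,5,6,7,8}:6
  start at 0(s): 6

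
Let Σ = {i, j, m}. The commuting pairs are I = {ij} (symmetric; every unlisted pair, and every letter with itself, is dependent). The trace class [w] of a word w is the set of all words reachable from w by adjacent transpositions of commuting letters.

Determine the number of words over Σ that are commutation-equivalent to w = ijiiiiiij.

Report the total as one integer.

drop 0:i onto floor
drop 1:j onto floor
drop 2:i onto {0:i}
drop 3:i onto {2:i}
drop 4:i onto {3:i}
drop 5:i onto {4:i}
drop 6:i onto {5:i}
drop 7:i onto {6:i}
drop 8:j onto {1:j}
ground layer = {0:i, 1:j}
drop-orders for the pieces not yet dropped (sum over which currently-grounded one goes next):
  1 to go: {7} 1  {8} 1
  2 to go: {1,8} 1  {6,7} 1  {7,8} 2
  3 to go: {1,7,8} 3  {5,6,7} 1  {6,7,8} 3
  4 to go: {1,6,7,8} 6  {4,5,6,7} 1  {5,6,7,8} 4
  5 to go: {1,5,6,7,8} 10  {3,4,5,6,7} 1  {4,5,6,7,8} 5
  6 to go: {1,4,5,6,7,8} 15  {2,3,4,5,6,7} 1  {3,4,5,6,7,8} 6
  7 to go: {0,2,3,4,5,6,7} 1  {1,3,4,5,6,7,8} 21  {2,3,4,5,6,7,8} 7
  if 0:i drops first: 28 orders
  if 1:j drops first: 8 orders
heap linearizations: 36

36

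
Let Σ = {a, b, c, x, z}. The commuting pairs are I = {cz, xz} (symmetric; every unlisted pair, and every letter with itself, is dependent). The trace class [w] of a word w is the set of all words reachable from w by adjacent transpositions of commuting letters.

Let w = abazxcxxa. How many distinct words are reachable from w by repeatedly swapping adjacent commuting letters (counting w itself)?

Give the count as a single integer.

0(a) covers ∅
1(b) covers 0:a
2(a) covers 1:b
3(z) covers 2:a
4(x) covers 2:a
5(c) covers 4:x
6(x) covers 5:c
7(x) covers 6:x
8(a) covers 3:z, 7:x
floor of heap: 0:a
completions by unplaced set U, small U first (add the entries for U minus each lowest piece of U):
  |U|=1: {8}:1
  |U|=2: {3,8}:1  {7,8}:1
  |U|=3: {3,7,8}:2  {6,7,8}:1
  |U|=4: {3,6,7,8}:3  {5,6,7,8}:1
  |U|=5: {3,5,6,7,8}:4  {4,5,6,7,8}:1
  |U|=6: {3,4,5,6,7,8}:5
  |U|=7: {2,3,4,5,6,7,8}:5
  start at 0(a): 5

5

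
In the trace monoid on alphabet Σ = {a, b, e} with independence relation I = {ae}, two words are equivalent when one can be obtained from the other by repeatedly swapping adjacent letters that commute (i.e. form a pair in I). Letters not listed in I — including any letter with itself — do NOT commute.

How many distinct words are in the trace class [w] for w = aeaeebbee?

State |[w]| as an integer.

10

drop 0:a onto floor
drop 1:e onto floor
drop 2:a onto {0:a}
drop 3:e onto {1:e}
drop 4:e onto {3:e}
drop 5:b onto {2:a, 4:e}
drop 6:b onto {5:b}
drop 7:e onto {6:b}
drop 8:e onto {7:e}
ground layer = {0:a, 1:e}
drop-orders for the pieces not yet dropped (sum over which currently-grounded one goes next):
  1 to go: {8} 1
  2 to go: {7,8} 1
  3 to go: {6,7,8} 1
  4 to go: {5,6,7,8} 1
  5 to go: {2,5,6,7,8} 1  {4,5,6,7,8} 1
  6 to go: {0,2,5,6,7,8} 1  {2,4,5,6,7,8} 2  {3,4,5,6,7,8} 1
  7 to go: {0,2,4,5,6,7,8} 3  {1,3,4,5,6,7,8} 1  {2,3,4,5,6,7,8} 3
  if 0:a drops first: 4 orders
  if 1:e drops first: 6 orders
heap linearizations: 10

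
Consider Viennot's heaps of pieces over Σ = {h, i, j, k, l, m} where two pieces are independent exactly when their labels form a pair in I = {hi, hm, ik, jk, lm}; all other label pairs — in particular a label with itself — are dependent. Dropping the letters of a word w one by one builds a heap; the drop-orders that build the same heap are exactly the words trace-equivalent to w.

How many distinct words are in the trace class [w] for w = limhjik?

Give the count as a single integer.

9

drop 0:l onto floor
drop 1:i onto {0:l}
drop 2:m onto {1:i}
drop 3:h onto {0:l}
drop 4:j onto {2:m, 3:h}
drop 5:i onto {4:j}
drop 6:k onto {2:m, 3:h}
ground layer = {0:l}
drop-orders for the pieces not yet dropped (sum over which currently-grounded one goes next):
  1 to go: {5} 1  {6} 1
  2 to go: {4,5} 1  {5,6} 2
  3 to go: {4,5,6} 3
  4 to go: {2,4,5,6} 3  {3,4,5,6} 3
  5 to go: {1,2,4,5,6} 3  {2,3,4,5,6} 6
  if 0:l drops first: 9 orders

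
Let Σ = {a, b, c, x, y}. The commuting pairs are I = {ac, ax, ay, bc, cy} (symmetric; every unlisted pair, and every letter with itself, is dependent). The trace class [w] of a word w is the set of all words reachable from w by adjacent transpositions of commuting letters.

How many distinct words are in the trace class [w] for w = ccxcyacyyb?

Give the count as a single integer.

0(c) covers ∅
1(c) covers 0:c
2(x) covers 1:c
3(c) covers 2:x
4(y) covers 2:x
5(a) covers ∅
6(c) covers 3:c
7(y) covers 4:y
8(y) covers 7:y
9(b) covers 5:a, 8:y
floor of heap: 0:c, 5:a
completions by unplaced set U, small U first (add the entries for U minus each lowest piece of U):
  |U|=1: {6}:1  {9}:1
  |U|=2: {3,6}:1  {5,9}:1  {6,9}:2  {8,9}:1
  |U|=3: {3,6,9}:3  {5,6,9}:3  {5,8,9}:2  {6,8,9}:3  {7,8,9}:1
  |U|=4: {3,5,6,9}:6  {3,6,8,9}:6  {4,7,8,9}:1  {5,6,8,9}:8  {5,7,8,9}:3  {6,7,8,9}:4
  |U|=5: {3,5,6,8,9}:20  {3,6,7,8,9}:10  {4,5,7,8,9}:4  {4,6,7,8,9}:5  {5,6,7,8,9}:15
  |U|=6: {3,4,6,7,8,9}:15  {3,5,6,7,8,9}:45  {4,5,6,7,8,9}:24
  |U|=7: {2,3,4,6,7,8,9}:15  {3,4,5,6,7,8,9}:84
  |U|=8: {1,2,3,4,6,7,8,9}:15  {2,3,4,5,6,7,8,9}:99
  start at 0(c): 114
  start at 5(a): 15
sum over floor = 129

129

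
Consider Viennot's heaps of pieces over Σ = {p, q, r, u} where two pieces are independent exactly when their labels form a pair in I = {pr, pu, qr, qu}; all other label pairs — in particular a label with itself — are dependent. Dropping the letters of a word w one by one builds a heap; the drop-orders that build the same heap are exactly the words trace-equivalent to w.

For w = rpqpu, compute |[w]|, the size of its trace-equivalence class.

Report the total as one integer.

10

piece 0:r — minimal
piece 1:p — minimal
piece 2:q rests on {1:p}
piece 3:p rests on {2:q}
piece 4:u rests on {0:r}
minimal pieces: {0:r, 1:p}
ways to finish when only these pieces remain (= sum over removing one remaining piece with nothing left below it):
  1 left: {3}→1  {4}→1
  2 left: {0,4}→1  {2,3}→1  {3,4}→2
  3 left: {0,3,4}→3  {1,2,3}→1  {2,3,4}→3
  placing 0:r first → 4 extensions
  placing 1:p first → 6 extensions
total linear extensions = 10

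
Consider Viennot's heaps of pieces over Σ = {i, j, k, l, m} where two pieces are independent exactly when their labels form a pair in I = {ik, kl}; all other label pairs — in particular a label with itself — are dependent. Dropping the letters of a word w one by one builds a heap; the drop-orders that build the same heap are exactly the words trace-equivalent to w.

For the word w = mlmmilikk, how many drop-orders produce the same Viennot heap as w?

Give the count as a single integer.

drop 0:m onto floor
drop 1:l onto {0:m}
drop 2:m onto {1:l}
drop 3:m onto {2:m}
drop 4:i onto {3:m}
drop 5:l onto {4:i}
drop 6:i onto {5:l}
drop 7:k onto {3:m}
drop 8:k onto {7:k}
ground layer = {0:m}
drop-orders for the pieces not yet dropped (sum over which currently-grounded one goes next):
  1 to go: {6} 1  {8} 1
  2 to go: {5,6} 1  {6,8} 2  {7,8} 1
  3 to go: {4,5,6} 1  {5,6,8} 3  {6,7,8} 3
  4 to go: {4,5,6,8} 4  {5,6,7,8} 6
  5 to go: {4,5,6,7,8} 10
  6 to go: {3,4,5,6,7,8} 10
  7 to go: {2,3,4,5,6,7,8} 10
  if 0:m drops first: 10 orders

10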